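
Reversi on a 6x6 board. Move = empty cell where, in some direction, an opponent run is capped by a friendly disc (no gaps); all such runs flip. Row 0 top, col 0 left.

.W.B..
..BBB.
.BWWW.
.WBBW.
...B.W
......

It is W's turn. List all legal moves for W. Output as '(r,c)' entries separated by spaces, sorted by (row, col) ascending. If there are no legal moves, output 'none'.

(0,2): flips 2 -> legal
(0,4): flips 2 -> legal
(0,5): flips 1 -> legal
(1,0): no bracket -> illegal
(1,1): flips 1 -> legal
(1,5): no bracket -> illegal
(2,0): flips 1 -> legal
(2,5): no bracket -> illegal
(3,0): no bracket -> illegal
(4,1): flips 1 -> legal
(4,2): flips 2 -> legal
(4,4): flips 1 -> legal
(5,2): flips 1 -> legal
(5,3): flips 2 -> legal
(5,4): no bracket -> illegal

Answer: (0,2) (0,4) (0,5) (1,1) (2,0) (4,1) (4,2) (4,4) (5,2) (5,3)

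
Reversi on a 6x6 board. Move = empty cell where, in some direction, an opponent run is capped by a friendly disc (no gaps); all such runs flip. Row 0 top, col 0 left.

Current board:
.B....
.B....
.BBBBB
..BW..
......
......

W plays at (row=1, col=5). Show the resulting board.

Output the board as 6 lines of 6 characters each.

Answer: .B....
.B...W
.BBBWB
..BW..
......
......

Derivation:
Place W at (1,5); scan 8 dirs for brackets.
Dir NW: first cell '.' (not opp) -> no flip
Dir N: first cell '.' (not opp) -> no flip
Dir NE: edge -> no flip
Dir W: first cell '.' (not opp) -> no flip
Dir E: edge -> no flip
Dir SW: opp run (2,4) capped by W -> flip
Dir S: opp run (2,5), next='.' -> no flip
Dir SE: edge -> no flip
All flips: (2,4)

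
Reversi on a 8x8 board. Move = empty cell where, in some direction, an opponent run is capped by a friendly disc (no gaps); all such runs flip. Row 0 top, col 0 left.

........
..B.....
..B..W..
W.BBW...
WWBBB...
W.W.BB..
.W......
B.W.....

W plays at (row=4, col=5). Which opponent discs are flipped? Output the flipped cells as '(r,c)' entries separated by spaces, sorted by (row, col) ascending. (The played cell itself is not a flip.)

Dir NW: first cell 'W' (not opp) -> no flip
Dir N: first cell '.' (not opp) -> no flip
Dir NE: first cell '.' (not opp) -> no flip
Dir W: opp run (4,4) (4,3) (4,2) capped by W -> flip
Dir E: first cell '.' (not opp) -> no flip
Dir SW: opp run (5,4), next='.' -> no flip
Dir S: opp run (5,5), next='.' -> no flip
Dir SE: first cell '.' (not opp) -> no flip

Answer: (4,2) (4,3) (4,4)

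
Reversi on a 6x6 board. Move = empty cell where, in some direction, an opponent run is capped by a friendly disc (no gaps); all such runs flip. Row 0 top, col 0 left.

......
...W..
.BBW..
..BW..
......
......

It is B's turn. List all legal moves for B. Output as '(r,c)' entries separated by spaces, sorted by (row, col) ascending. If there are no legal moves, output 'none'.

(0,2): no bracket -> illegal
(0,3): no bracket -> illegal
(0,4): flips 1 -> legal
(1,2): no bracket -> illegal
(1,4): flips 1 -> legal
(2,4): flips 1 -> legal
(3,4): flips 1 -> legal
(4,2): no bracket -> illegal
(4,3): no bracket -> illegal
(4,4): flips 1 -> legal

Answer: (0,4) (1,4) (2,4) (3,4) (4,4)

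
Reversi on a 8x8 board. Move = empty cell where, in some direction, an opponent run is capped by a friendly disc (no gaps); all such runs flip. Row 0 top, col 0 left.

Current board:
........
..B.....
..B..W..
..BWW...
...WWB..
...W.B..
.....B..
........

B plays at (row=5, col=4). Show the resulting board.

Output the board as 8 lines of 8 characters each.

Place B at (5,4); scan 8 dirs for brackets.
Dir NW: opp run (4,3) capped by B -> flip
Dir N: opp run (4,4) (3,4), next='.' -> no flip
Dir NE: first cell 'B' (not opp) -> no flip
Dir W: opp run (5,3), next='.' -> no flip
Dir E: first cell 'B' (not opp) -> no flip
Dir SW: first cell '.' (not opp) -> no flip
Dir S: first cell '.' (not opp) -> no flip
Dir SE: first cell 'B' (not opp) -> no flip
All flips: (4,3)

Answer: ........
..B.....
..B..W..
..BWW...
...BWB..
...WBB..
.....B..
........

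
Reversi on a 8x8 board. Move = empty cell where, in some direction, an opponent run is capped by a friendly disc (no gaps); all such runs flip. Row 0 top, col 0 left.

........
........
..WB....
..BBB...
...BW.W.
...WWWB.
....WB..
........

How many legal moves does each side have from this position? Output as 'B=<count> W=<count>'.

Answer: B=9 W=8

Derivation:
-- B to move --
(1,1): flips 1 -> legal
(1,2): flips 1 -> legal
(1,3): no bracket -> illegal
(2,1): flips 1 -> legal
(3,1): no bracket -> illegal
(3,5): no bracket -> illegal
(3,6): flips 1 -> legal
(3,7): no bracket -> illegal
(4,2): no bracket -> illegal
(4,5): flips 2 -> legal
(4,7): no bracket -> illegal
(5,2): flips 3 -> legal
(5,7): no bracket -> illegal
(6,2): no bracket -> illegal
(6,3): flips 2 -> legal
(6,6): flips 2 -> legal
(7,3): no bracket -> illegal
(7,4): flips 3 -> legal
(7,5): no bracket -> illegal
B mobility = 9
-- W to move --
(1,2): no bracket -> illegal
(1,3): flips 3 -> legal
(1,4): no bracket -> illegal
(2,1): flips 2 -> legal
(2,4): flips 2 -> legal
(2,5): no bracket -> illegal
(3,1): no bracket -> illegal
(3,5): no bracket -> illegal
(4,1): no bracket -> illegal
(4,2): flips 2 -> legal
(4,5): no bracket -> illegal
(4,7): no bracket -> illegal
(5,2): no bracket -> illegal
(5,7): flips 1 -> legal
(6,6): flips 2 -> legal
(6,7): no bracket -> illegal
(7,4): no bracket -> illegal
(7,5): flips 1 -> legal
(7,6): flips 1 -> legal
W mobility = 8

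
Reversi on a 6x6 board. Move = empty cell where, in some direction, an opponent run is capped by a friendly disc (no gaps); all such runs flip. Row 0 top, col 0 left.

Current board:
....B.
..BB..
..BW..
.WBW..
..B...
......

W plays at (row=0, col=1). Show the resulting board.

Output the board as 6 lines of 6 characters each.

Place W at (0,1); scan 8 dirs for brackets.
Dir NW: edge -> no flip
Dir N: edge -> no flip
Dir NE: edge -> no flip
Dir W: first cell '.' (not opp) -> no flip
Dir E: first cell '.' (not opp) -> no flip
Dir SW: first cell '.' (not opp) -> no flip
Dir S: first cell '.' (not opp) -> no flip
Dir SE: opp run (1,2) capped by W -> flip
All flips: (1,2)

Answer: .W..B.
..WB..
..BW..
.WBW..
..B...
......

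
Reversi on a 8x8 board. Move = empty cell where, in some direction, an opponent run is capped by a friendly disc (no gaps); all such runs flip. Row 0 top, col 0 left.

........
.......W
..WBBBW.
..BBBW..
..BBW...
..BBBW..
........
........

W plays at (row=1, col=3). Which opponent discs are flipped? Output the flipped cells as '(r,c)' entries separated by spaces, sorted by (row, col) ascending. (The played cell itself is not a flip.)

Answer: (2,4)

Derivation:
Dir NW: first cell '.' (not opp) -> no flip
Dir N: first cell '.' (not opp) -> no flip
Dir NE: first cell '.' (not opp) -> no flip
Dir W: first cell '.' (not opp) -> no flip
Dir E: first cell '.' (not opp) -> no flip
Dir SW: first cell 'W' (not opp) -> no flip
Dir S: opp run (2,3) (3,3) (4,3) (5,3), next='.' -> no flip
Dir SE: opp run (2,4) capped by W -> flip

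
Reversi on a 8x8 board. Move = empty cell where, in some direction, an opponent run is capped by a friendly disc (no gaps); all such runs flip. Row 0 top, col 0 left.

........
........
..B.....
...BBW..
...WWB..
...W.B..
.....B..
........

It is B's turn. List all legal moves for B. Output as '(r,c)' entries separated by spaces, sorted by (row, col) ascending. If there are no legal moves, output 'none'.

(2,4): no bracket -> illegal
(2,5): flips 1 -> legal
(2,6): no bracket -> illegal
(3,2): no bracket -> illegal
(3,6): flips 1 -> legal
(4,2): flips 2 -> legal
(4,6): no bracket -> illegal
(5,2): flips 1 -> legal
(5,4): flips 1 -> legal
(6,2): no bracket -> illegal
(6,3): flips 2 -> legal
(6,4): no bracket -> illegal

Answer: (2,5) (3,6) (4,2) (5,2) (5,4) (6,3)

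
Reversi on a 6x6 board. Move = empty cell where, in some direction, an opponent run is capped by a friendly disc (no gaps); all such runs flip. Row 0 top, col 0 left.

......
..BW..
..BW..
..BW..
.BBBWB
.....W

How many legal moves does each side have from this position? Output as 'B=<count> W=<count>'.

-- B to move --
(0,2): no bracket -> illegal
(0,3): flips 3 -> legal
(0,4): flips 1 -> legal
(1,4): flips 2 -> legal
(2,4): flips 2 -> legal
(3,4): flips 2 -> legal
(3,5): no bracket -> illegal
(5,3): no bracket -> illegal
(5,4): no bracket -> illegal
B mobility = 5
-- W to move --
(0,1): flips 1 -> legal
(0,2): no bracket -> illegal
(0,3): no bracket -> illegal
(1,1): flips 2 -> legal
(2,1): flips 1 -> legal
(3,0): no bracket -> illegal
(3,1): flips 2 -> legal
(3,4): no bracket -> illegal
(3,5): flips 1 -> legal
(4,0): flips 3 -> legal
(5,0): flips 2 -> legal
(5,1): flips 1 -> legal
(5,2): no bracket -> illegal
(5,3): flips 1 -> legal
(5,4): no bracket -> illegal
W mobility = 9

Answer: B=5 W=9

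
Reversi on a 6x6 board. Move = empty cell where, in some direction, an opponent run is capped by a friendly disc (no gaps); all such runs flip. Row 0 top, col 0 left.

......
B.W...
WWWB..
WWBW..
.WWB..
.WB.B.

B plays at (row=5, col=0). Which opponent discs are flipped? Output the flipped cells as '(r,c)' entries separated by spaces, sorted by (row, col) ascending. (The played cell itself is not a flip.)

Answer: (4,1) (5,1)

Derivation:
Dir NW: edge -> no flip
Dir N: first cell '.' (not opp) -> no flip
Dir NE: opp run (4,1) capped by B -> flip
Dir W: edge -> no flip
Dir E: opp run (5,1) capped by B -> flip
Dir SW: edge -> no flip
Dir S: edge -> no flip
Dir SE: edge -> no flip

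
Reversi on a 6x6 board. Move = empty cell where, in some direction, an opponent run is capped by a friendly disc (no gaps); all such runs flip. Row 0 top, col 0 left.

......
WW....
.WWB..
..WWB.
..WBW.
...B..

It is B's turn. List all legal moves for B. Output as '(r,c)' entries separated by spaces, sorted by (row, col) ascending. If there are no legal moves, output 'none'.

(0,0): no bracket -> illegal
(0,1): no bracket -> illegal
(0,2): no bracket -> illegal
(1,2): no bracket -> illegal
(1,3): no bracket -> illegal
(2,0): flips 2 -> legal
(2,4): no bracket -> illegal
(3,0): no bracket -> illegal
(3,1): flips 3 -> legal
(3,5): flips 1 -> legal
(4,1): flips 2 -> legal
(4,5): flips 1 -> legal
(5,1): no bracket -> illegal
(5,2): no bracket -> illegal
(5,4): flips 1 -> legal
(5,5): no bracket -> illegal

Answer: (2,0) (3,1) (3,5) (4,1) (4,5) (5,4)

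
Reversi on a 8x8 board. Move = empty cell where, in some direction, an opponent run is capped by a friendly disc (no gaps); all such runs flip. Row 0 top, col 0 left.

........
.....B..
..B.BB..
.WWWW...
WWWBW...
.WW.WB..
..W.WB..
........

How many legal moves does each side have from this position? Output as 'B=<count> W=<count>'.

Answer: B=10 W=11

Derivation:
-- B to move --
(2,0): no bracket -> illegal
(2,1): flips 1 -> legal
(2,3): flips 1 -> legal
(3,0): no bracket -> illegal
(3,5): no bracket -> illegal
(4,5): flips 1 -> legal
(5,0): no bracket -> illegal
(5,3): flips 1 -> legal
(6,0): flips 3 -> legal
(6,1): flips 1 -> legal
(6,3): flips 1 -> legal
(7,1): no bracket -> illegal
(7,2): flips 4 -> legal
(7,3): flips 1 -> legal
(7,4): flips 4 -> legal
(7,5): no bracket -> illegal
B mobility = 10
-- W to move --
(0,4): no bracket -> illegal
(0,5): no bracket -> illegal
(0,6): flips 2 -> legal
(1,1): flips 1 -> legal
(1,2): flips 1 -> legal
(1,3): flips 1 -> legal
(1,4): flips 1 -> legal
(1,6): flips 1 -> legal
(2,1): no bracket -> illegal
(2,3): no bracket -> illegal
(2,6): no bracket -> illegal
(3,5): no bracket -> illegal
(3,6): no bracket -> illegal
(4,5): no bracket -> illegal
(4,6): flips 1 -> legal
(5,3): flips 1 -> legal
(5,6): flips 1 -> legal
(6,6): flips 2 -> legal
(7,4): no bracket -> illegal
(7,5): no bracket -> illegal
(7,6): flips 1 -> legal
W mobility = 11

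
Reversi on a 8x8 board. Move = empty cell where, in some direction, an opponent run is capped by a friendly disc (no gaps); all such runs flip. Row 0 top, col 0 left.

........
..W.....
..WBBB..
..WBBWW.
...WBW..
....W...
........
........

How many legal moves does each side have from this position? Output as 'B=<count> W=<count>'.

Answer: B=15 W=7

Derivation:
-- B to move --
(0,1): flips 1 -> legal
(0,2): no bracket -> illegal
(0,3): no bracket -> illegal
(1,1): flips 1 -> legal
(1,3): no bracket -> illegal
(2,1): flips 1 -> legal
(2,6): flips 1 -> legal
(2,7): no bracket -> illegal
(3,1): flips 1 -> legal
(3,7): flips 2 -> legal
(4,1): flips 1 -> legal
(4,2): flips 1 -> legal
(4,6): flips 2 -> legal
(4,7): flips 1 -> legal
(5,2): flips 1 -> legal
(5,3): flips 1 -> legal
(5,5): flips 2 -> legal
(5,6): flips 1 -> legal
(6,3): no bracket -> illegal
(6,4): flips 1 -> legal
(6,5): no bracket -> illegal
B mobility = 15
-- W to move --
(1,3): flips 3 -> legal
(1,4): flips 5 -> legal
(1,5): flips 1 -> legal
(1,6): flips 2 -> legal
(2,6): flips 3 -> legal
(4,2): no bracket -> illegal
(5,3): flips 1 -> legal
(5,5): flips 2 -> legal
W mobility = 7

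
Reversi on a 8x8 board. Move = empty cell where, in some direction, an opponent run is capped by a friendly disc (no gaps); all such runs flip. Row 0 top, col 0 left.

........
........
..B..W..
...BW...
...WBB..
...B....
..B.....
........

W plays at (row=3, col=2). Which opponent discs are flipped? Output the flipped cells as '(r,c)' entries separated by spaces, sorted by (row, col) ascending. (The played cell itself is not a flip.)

Answer: (3,3)

Derivation:
Dir NW: first cell '.' (not opp) -> no flip
Dir N: opp run (2,2), next='.' -> no flip
Dir NE: first cell '.' (not opp) -> no flip
Dir W: first cell '.' (not opp) -> no flip
Dir E: opp run (3,3) capped by W -> flip
Dir SW: first cell '.' (not opp) -> no flip
Dir S: first cell '.' (not opp) -> no flip
Dir SE: first cell 'W' (not opp) -> no flip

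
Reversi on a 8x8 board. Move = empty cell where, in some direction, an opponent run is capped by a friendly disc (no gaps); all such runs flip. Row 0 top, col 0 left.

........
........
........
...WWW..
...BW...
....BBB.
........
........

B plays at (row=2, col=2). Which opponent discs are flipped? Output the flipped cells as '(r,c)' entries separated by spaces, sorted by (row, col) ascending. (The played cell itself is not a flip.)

Answer: (3,3) (4,4)

Derivation:
Dir NW: first cell '.' (not opp) -> no flip
Dir N: first cell '.' (not opp) -> no flip
Dir NE: first cell '.' (not opp) -> no flip
Dir W: first cell '.' (not opp) -> no flip
Dir E: first cell '.' (not opp) -> no flip
Dir SW: first cell '.' (not opp) -> no flip
Dir S: first cell '.' (not opp) -> no flip
Dir SE: opp run (3,3) (4,4) capped by B -> flip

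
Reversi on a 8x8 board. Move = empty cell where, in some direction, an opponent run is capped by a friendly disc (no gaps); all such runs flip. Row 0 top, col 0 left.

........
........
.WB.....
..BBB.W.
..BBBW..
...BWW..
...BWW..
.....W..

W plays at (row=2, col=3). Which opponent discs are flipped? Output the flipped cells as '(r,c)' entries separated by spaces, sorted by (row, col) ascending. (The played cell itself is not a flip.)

Dir NW: first cell '.' (not opp) -> no flip
Dir N: first cell '.' (not opp) -> no flip
Dir NE: first cell '.' (not opp) -> no flip
Dir W: opp run (2,2) capped by W -> flip
Dir E: first cell '.' (not opp) -> no flip
Dir SW: opp run (3,2), next='.' -> no flip
Dir S: opp run (3,3) (4,3) (5,3) (6,3), next='.' -> no flip
Dir SE: opp run (3,4) capped by W -> flip

Answer: (2,2) (3,4)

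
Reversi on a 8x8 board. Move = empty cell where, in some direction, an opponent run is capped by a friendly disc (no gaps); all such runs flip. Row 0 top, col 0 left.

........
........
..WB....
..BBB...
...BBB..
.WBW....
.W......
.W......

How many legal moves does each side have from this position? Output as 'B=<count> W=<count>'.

Answer: B=8 W=6

Derivation:
-- B to move --
(1,1): flips 1 -> legal
(1,2): flips 1 -> legal
(1,3): no bracket -> illegal
(2,1): flips 1 -> legal
(3,1): no bracket -> illegal
(4,0): no bracket -> illegal
(4,1): no bracket -> illegal
(4,2): no bracket -> illegal
(5,0): flips 1 -> legal
(5,4): flips 1 -> legal
(6,0): no bracket -> illegal
(6,2): flips 1 -> legal
(6,3): flips 1 -> legal
(6,4): no bracket -> illegal
(7,0): flips 1 -> legal
(7,2): no bracket -> illegal
B mobility = 8
-- W to move --
(1,2): no bracket -> illegal
(1,3): flips 3 -> legal
(1,4): no bracket -> illegal
(2,1): no bracket -> illegal
(2,4): flips 1 -> legal
(2,5): flips 3 -> legal
(3,1): no bracket -> illegal
(3,5): flips 1 -> legal
(3,6): no bracket -> illegal
(4,1): no bracket -> illegal
(4,2): flips 1 -> legal
(4,6): no bracket -> illegal
(5,4): no bracket -> illegal
(5,5): flips 2 -> legal
(5,6): no bracket -> illegal
(6,2): no bracket -> illegal
(6,3): no bracket -> illegal
W mobility = 6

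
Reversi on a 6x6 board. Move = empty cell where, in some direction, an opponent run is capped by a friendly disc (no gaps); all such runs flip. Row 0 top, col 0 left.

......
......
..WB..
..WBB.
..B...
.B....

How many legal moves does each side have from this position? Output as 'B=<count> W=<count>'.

Answer: B=5 W=5

Derivation:
-- B to move --
(1,1): flips 1 -> legal
(1,2): flips 2 -> legal
(1,3): no bracket -> illegal
(2,1): flips 1 -> legal
(3,1): flips 1 -> legal
(4,1): flips 1 -> legal
(4,3): no bracket -> illegal
B mobility = 5
-- W to move --
(1,2): no bracket -> illegal
(1,3): no bracket -> illegal
(1,4): flips 1 -> legal
(2,4): flips 1 -> legal
(2,5): no bracket -> illegal
(3,1): no bracket -> illegal
(3,5): flips 2 -> legal
(4,0): no bracket -> illegal
(4,1): no bracket -> illegal
(4,3): no bracket -> illegal
(4,4): flips 1 -> legal
(4,5): no bracket -> illegal
(5,0): no bracket -> illegal
(5,2): flips 1 -> legal
(5,3): no bracket -> illegal
W mobility = 5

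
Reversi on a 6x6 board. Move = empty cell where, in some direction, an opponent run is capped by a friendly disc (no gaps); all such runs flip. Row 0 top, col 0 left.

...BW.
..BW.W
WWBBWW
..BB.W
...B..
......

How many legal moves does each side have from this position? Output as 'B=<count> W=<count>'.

-- B to move --
(0,2): no bracket -> illegal
(0,5): flips 1 -> legal
(1,0): flips 1 -> legal
(1,1): no bracket -> illegal
(1,4): flips 1 -> legal
(3,0): flips 1 -> legal
(3,1): no bracket -> illegal
(3,4): no bracket -> illegal
(4,4): no bracket -> illegal
(4,5): no bracket -> illegal
B mobility = 4
-- W to move --
(0,1): no bracket -> illegal
(0,2): flips 1 -> legal
(1,1): flips 1 -> legal
(1,4): no bracket -> illegal
(3,1): flips 1 -> legal
(3,4): no bracket -> illegal
(4,1): no bracket -> illegal
(4,2): flips 1 -> legal
(4,4): no bracket -> illegal
(5,2): no bracket -> illegal
(5,3): flips 3 -> legal
(5,4): flips 2 -> legal
W mobility = 6

Answer: B=4 W=6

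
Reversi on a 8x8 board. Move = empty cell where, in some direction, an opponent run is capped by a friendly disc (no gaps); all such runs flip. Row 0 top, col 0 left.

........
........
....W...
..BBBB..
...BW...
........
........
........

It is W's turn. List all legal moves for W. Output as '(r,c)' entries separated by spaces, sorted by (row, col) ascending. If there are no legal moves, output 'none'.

(2,1): no bracket -> illegal
(2,2): flips 1 -> legal
(2,3): no bracket -> illegal
(2,5): no bracket -> illegal
(2,6): flips 1 -> legal
(3,1): no bracket -> illegal
(3,6): no bracket -> illegal
(4,1): no bracket -> illegal
(4,2): flips 2 -> legal
(4,5): no bracket -> illegal
(4,6): flips 1 -> legal
(5,2): no bracket -> illegal
(5,3): no bracket -> illegal
(5,4): no bracket -> illegal

Answer: (2,2) (2,6) (4,2) (4,6)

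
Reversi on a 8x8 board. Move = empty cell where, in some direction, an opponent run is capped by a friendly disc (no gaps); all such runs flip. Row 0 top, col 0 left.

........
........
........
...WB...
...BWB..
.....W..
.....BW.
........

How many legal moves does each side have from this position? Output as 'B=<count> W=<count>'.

Answer: B=4 W=7

Derivation:
-- B to move --
(2,2): no bracket -> illegal
(2,3): flips 1 -> legal
(2,4): no bracket -> illegal
(3,2): flips 1 -> legal
(3,5): no bracket -> illegal
(4,2): no bracket -> illegal
(4,6): no bracket -> illegal
(5,3): no bracket -> illegal
(5,4): flips 1 -> legal
(5,6): no bracket -> illegal
(5,7): no bracket -> illegal
(6,4): no bracket -> illegal
(6,7): flips 1 -> legal
(7,5): no bracket -> illegal
(7,6): no bracket -> illegal
(7,7): no bracket -> illegal
B mobility = 4
-- W to move --
(2,3): no bracket -> illegal
(2,4): flips 1 -> legal
(2,5): no bracket -> illegal
(3,2): no bracket -> illegal
(3,5): flips 2 -> legal
(3,6): no bracket -> illegal
(4,2): flips 1 -> legal
(4,6): flips 1 -> legal
(5,2): no bracket -> illegal
(5,3): flips 1 -> legal
(5,4): no bracket -> illegal
(5,6): no bracket -> illegal
(6,4): flips 1 -> legal
(7,4): no bracket -> illegal
(7,5): flips 1 -> legal
(7,6): no bracket -> illegal
W mobility = 7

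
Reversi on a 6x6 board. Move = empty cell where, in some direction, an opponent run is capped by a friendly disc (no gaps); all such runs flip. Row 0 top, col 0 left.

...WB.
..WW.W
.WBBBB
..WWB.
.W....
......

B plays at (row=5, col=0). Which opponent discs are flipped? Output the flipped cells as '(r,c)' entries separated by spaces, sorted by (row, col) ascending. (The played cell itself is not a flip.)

Answer: (3,2) (4,1)

Derivation:
Dir NW: edge -> no flip
Dir N: first cell '.' (not opp) -> no flip
Dir NE: opp run (4,1) (3,2) capped by B -> flip
Dir W: edge -> no flip
Dir E: first cell '.' (not opp) -> no flip
Dir SW: edge -> no flip
Dir S: edge -> no flip
Dir SE: edge -> no flip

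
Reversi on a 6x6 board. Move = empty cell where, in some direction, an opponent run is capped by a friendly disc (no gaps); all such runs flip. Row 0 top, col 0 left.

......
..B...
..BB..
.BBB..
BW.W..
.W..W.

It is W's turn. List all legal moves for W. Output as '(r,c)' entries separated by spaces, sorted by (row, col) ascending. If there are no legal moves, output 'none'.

Answer: (1,3) (1,4) (2,1)

Derivation:
(0,1): no bracket -> illegal
(0,2): no bracket -> illegal
(0,3): no bracket -> illegal
(1,1): no bracket -> illegal
(1,3): flips 2 -> legal
(1,4): flips 2 -> legal
(2,0): no bracket -> illegal
(2,1): flips 2 -> legal
(2,4): no bracket -> illegal
(3,0): no bracket -> illegal
(3,4): no bracket -> illegal
(4,2): no bracket -> illegal
(4,4): no bracket -> illegal
(5,0): no bracket -> illegal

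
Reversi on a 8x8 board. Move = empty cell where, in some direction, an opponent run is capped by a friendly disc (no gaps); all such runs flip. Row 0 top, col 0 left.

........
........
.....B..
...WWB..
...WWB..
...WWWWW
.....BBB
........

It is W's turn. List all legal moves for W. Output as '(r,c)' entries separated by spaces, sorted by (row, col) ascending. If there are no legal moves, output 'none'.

(1,4): no bracket -> illegal
(1,5): flips 3 -> legal
(1,6): flips 1 -> legal
(2,4): no bracket -> illegal
(2,6): flips 1 -> legal
(3,6): flips 2 -> legal
(4,6): flips 1 -> legal
(6,4): no bracket -> illegal
(7,4): flips 1 -> legal
(7,5): flips 2 -> legal
(7,6): flips 2 -> legal
(7,7): flips 2 -> legal

Answer: (1,5) (1,6) (2,6) (3,6) (4,6) (7,4) (7,5) (7,6) (7,7)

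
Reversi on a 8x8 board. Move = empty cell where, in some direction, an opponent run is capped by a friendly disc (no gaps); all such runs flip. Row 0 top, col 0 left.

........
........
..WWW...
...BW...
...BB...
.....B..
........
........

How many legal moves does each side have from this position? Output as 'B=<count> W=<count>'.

-- B to move --
(1,1): flips 1 -> legal
(1,2): no bracket -> illegal
(1,3): flips 1 -> legal
(1,4): flips 2 -> legal
(1,5): flips 1 -> legal
(2,1): no bracket -> illegal
(2,5): flips 1 -> legal
(3,1): no bracket -> illegal
(3,2): no bracket -> illegal
(3,5): flips 1 -> legal
(4,5): no bracket -> illegal
B mobility = 6
-- W to move --
(3,2): flips 1 -> legal
(3,5): no bracket -> illegal
(4,2): flips 1 -> legal
(4,5): no bracket -> illegal
(4,6): no bracket -> illegal
(5,2): flips 1 -> legal
(5,3): flips 2 -> legal
(5,4): flips 1 -> legal
(5,6): no bracket -> illegal
(6,4): no bracket -> illegal
(6,5): no bracket -> illegal
(6,6): flips 3 -> legal
W mobility = 6

Answer: B=6 W=6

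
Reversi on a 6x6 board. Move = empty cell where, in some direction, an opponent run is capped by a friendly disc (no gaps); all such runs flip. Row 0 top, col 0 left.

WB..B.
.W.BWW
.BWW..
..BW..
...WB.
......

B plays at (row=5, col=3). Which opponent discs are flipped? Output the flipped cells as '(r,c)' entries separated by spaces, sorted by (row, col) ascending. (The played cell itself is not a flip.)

Answer: (2,3) (3,3) (4,3)

Derivation:
Dir NW: first cell '.' (not opp) -> no flip
Dir N: opp run (4,3) (3,3) (2,3) capped by B -> flip
Dir NE: first cell 'B' (not opp) -> no flip
Dir W: first cell '.' (not opp) -> no flip
Dir E: first cell '.' (not opp) -> no flip
Dir SW: edge -> no flip
Dir S: edge -> no flip
Dir SE: edge -> no flip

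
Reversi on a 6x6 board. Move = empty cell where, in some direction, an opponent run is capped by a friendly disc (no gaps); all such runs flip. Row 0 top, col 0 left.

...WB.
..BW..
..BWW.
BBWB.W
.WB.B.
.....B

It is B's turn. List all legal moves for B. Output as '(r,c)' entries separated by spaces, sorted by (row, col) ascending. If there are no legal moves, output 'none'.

Answer: (0,2) (1,4) (1,5) (2,5) (3,4) (4,0) (5,1) (5,2)

Derivation:
(0,2): flips 1 -> legal
(1,4): flips 1 -> legal
(1,5): flips 1 -> legal
(2,1): no bracket -> illegal
(2,5): flips 2 -> legal
(3,4): flips 1 -> legal
(4,0): flips 1 -> legal
(4,3): no bracket -> illegal
(4,5): no bracket -> illegal
(5,0): no bracket -> illegal
(5,1): flips 1 -> legal
(5,2): flips 1 -> legal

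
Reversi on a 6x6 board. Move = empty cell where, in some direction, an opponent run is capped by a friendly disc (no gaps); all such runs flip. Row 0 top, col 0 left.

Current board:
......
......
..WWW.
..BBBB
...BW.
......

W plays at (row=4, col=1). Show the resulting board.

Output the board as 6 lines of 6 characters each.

Place W at (4,1); scan 8 dirs for brackets.
Dir NW: first cell '.' (not opp) -> no flip
Dir N: first cell '.' (not opp) -> no flip
Dir NE: opp run (3,2) capped by W -> flip
Dir W: first cell '.' (not opp) -> no flip
Dir E: first cell '.' (not opp) -> no flip
Dir SW: first cell '.' (not opp) -> no flip
Dir S: first cell '.' (not opp) -> no flip
Dir SE: first cell '.' (not opp) -> no flip
All flips: (3,2)

Answer: ......
......
..WWW.
..WBBB
.W.BW.
......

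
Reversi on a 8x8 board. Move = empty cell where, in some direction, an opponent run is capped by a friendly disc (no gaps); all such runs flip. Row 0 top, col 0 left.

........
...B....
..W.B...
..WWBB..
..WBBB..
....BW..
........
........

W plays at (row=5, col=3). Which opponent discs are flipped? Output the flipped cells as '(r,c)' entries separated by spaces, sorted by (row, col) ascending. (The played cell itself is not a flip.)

Answer: (4,3) (5,4)

Derivation:
Dir NW: first cell 'W' (not opp) -> no flip
Dir N: opp run (4,3) capped by W -> flip
Dir NE: opp run (4,4) (3,5), next='.' -> no flip
Dir W: first cell '.' (not opp) -> no flip
Dir E: opp run (5,4) capped by W -> flip
Dir SW: first cell '.' (not opp) -> no flip
Dir S: first cell '.' (not opp) -> no flip
Dir SE: first cell '.' (not opp) -> no flip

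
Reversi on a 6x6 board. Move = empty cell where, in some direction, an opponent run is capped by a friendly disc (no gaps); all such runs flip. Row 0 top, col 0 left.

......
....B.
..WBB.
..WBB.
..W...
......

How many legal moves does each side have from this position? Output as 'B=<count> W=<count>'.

-- B to move --
(1,1): flips 1 -> legal
(1,2): no bracket -> illegal
(1,3): no bracket -> illegal
(2,1): flips 1 -> legal
(3,1): flips 1 -> legal
(4,1): flips 1 -> legal
(4,3): no bracket -> illegal
(5,1): flips 1 -> legal
(5,2): no bracket -> illegal
(5,3): no bracket -> illegal
B mobility = 5
-- W to move --
(0,3): no bracket -> illegal
(0,4): no bracket -> illegal
(0,5): flips 2 -> legal
(1,2): no bracket -> illegal
(1,3): no bracket -> illegal
(1,5): flips 2 -> legal
(2,5): flips 2 -> legal
(3,5): flips 2 -> legal
(4,3): no bracket -> illegal
(4,4): flips 1 -> legal
(4,5): no bracket -> illegal
W mobility = 5

Answer: B=5 W=5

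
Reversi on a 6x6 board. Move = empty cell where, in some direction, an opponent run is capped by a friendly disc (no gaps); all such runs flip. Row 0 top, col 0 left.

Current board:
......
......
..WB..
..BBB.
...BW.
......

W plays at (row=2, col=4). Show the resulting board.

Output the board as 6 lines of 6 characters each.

Place W at (2,4); scan 8 dirs for brackets.
Dir NW: first cell '.' (not opp) -> no flip
Dir N: first cell '.' (not opp) -> no flip
Dir NE: first cell '.' (not opp) -> no flip
Dir W: opp run (2,3) capped by W -> flip
Dir E: first cell '.' (not opp) -> no flip
Dir SW: opp run (3,3), next='.' -> no flip
Dir S: opp run (3,4) capped by W -> flip
Dir SE: first cell '.' (not opp) -> no flip
All flips: (2,3) (3,4)

Answer: ......
......
..WWW.
..BBW.
...BW.
......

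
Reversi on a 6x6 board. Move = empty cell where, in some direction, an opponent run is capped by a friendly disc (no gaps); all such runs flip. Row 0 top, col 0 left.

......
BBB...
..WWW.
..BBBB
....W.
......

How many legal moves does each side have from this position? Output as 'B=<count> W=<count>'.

Answer: B=6 W=7

Derivation:
-- B to move --
(1,3): flips 2 -> legal
(1,4): flips 2 -> legal
(1,5): flips 1 -> legal
(2,1): no bracket -> illegal
(2,5): no bracket -> illegal
(3,1): no bracket -> illegal
(4,3): no bracket -> illegal
(4,5): no bracket -> illegal
(5,3): flips 1 -> legal
(5,4): flips 1 -> legal
(5,5): flips 1 -> legal
B mobility = 6
-- W to move --
(0,0): flips 1 -> legal
(0,1): flips 1 -> legal
(0,2): flips 1 -> legal
(0,3): no bracket -> illegal
(1,3): no bracket -> illegal
(2,0): no bracket -> illegal
(2,1): no bracket -> illegal
(2,5): no bracket -> illegal
(3,1): no bracket -> illegal
(4,1): flips 1 -> legal
(4,2): flips 2 -> legal
(4,3): flips 1 -> legal
(4,5): flips 1 -> legal
W mobility = 7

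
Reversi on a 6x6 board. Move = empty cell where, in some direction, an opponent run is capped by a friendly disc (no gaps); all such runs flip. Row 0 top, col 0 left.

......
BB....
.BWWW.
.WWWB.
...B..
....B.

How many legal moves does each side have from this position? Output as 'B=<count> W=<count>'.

-- B to move --
(1,2): flips 1 -> legal
(1,3): flips 2 -> legal
(1,4): flips 1 -> legal
(1,5): no bracket -> illegal
(2,0): no bracket -> illegal
(2,5): flips 3 -> legal
(3,0): flips 3 -> legal
(3,5): no bracket -> illegal
(4,0): no bracket -> illegal
(4,1): flips 1 -> legal
(4,2): no bracket -> illegal
(4,4): flips 2 -> legal
B mobility = 7
-- W to move --
(0,0): flips 1 -> legal
(0,1): flips 2 -> legal
(0,2): no bracket -> illegal
(1,2): no bracket -> illegal
(2,0): flips 1 -> legal
(2,5): no bracket -> illegal
(3,0): no bracket -> illegal
(3,5): flips 1 -> legal
(4,2): no bracket -> illegal
(4,4): flips 1 -> legal
(4,5): flips 1 -> legal
(5,2): no bracket -> illegal
(5,3): flips 1 -> legal
(5,5): no bracket -> illegal
W mobility = 7

Answer: B=7 W=7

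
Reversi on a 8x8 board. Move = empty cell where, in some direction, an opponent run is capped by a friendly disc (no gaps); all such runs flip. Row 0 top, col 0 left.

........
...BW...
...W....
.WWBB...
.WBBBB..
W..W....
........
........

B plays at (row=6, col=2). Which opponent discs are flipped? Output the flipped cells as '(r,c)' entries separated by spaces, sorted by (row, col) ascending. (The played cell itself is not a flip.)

Answer: (5,3)

Derivation:
Dir NW: first cell '.' (not opp) -> no flip
Dir N: first cell '.' (not opp) -> no flip
Dir NE: opp run (5,3) capped by B -> flip
Dir W: first cell '.' (not opp) -> no flip
Dir E: first cell '.' (not opp) -> no flip
Dir SW: first cell '.' (not opp) -> no flip
Dir S: first cell '.' (not opp) -> no flip
Dir SE: first cell '.' (not opp) -> no flip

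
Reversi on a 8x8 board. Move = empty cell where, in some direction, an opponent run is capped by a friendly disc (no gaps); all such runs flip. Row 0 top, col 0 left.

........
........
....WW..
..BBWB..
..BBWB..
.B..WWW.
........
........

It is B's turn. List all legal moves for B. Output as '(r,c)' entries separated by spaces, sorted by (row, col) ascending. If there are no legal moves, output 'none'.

Answer: (1,3) (1,5) (1,6) (2,3) (5,3) (6,3) (6,5) (6,6) (6,7)

Derivation:
(1,3): flips 1 -> legal
(1,4): no bracket -> illegal
(1,5): flips 2 -> legal
(1,6): flips 2 -> legal
(2,3): flips 1 -> legal
(2,6): no bracket -> illegal
(3,6): no bracket -> illegal
(4,6): no bracket -> illegal
(4,7): no bracket -> illegal
(5,3): flips 1 -> legal
(5,7): no bracket -> illegal
(6,3): flips 1 -> legal
(6,4): no bracket -> illegal
(6,5): flips 2 -> legal
(6,6): flips 2 -> legal
(6,7): flips 1 -> legal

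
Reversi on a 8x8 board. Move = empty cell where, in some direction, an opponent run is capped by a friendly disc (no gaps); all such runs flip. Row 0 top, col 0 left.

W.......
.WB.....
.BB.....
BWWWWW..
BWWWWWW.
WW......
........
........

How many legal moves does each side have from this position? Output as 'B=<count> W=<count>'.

-- B to move --
(0,1): flips 1 -> legal
(0,2): no bracket -> illegal
(1,0): flips 1 -> legal
(2,0): no bracket -> illegal
(2,3): no bracket -> illegal
(2,4): no bracket -> illegal
(2,5): no bracket -> illegal
(2,6): no bracket -> illegal
(3,6): flips 5 -> legal
(3,7): no bracket -> illegal
(4,7): flips 6 -> legal
(5,2): flips 3 -> legal
(5,3): no bracket -> illegal
(5,4): flips 2 -> legal
(5,5): flips 2 -> legal
(5,6): no bracket -> illegal
(5,7): no bracket -> illegal
(6,0): flips 1 -> legal
(6,1): flips 3 -> legal
(6,2): flips 1 -> legal
B mobility = 10
-- W to move --
(0,1): no bracket -> illegal
(0,2): flips 2 -> legal
(0,3): no bracket -> illegal
(1,0): flips 1 -> legal
(1,3): flips 2 -> legal
(2,0): flips 2 -> legal
(2,3): no bracket -> illegal
W mobility = 4

Answer: B=10 W=4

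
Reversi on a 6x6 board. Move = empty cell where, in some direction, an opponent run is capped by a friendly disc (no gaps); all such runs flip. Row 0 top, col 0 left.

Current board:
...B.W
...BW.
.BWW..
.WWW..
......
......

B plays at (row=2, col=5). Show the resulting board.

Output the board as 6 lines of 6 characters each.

Place B at (2,5); scan 8 dirs for brackets.
Dir NW: opp run (1,4) capped by B -> flip
Dir N: first cell '.' (not opp) -> no flip
Dir NE: edge -> no flip
Dir W: first cell '.' (not opp) -> no flip
Dir E: edge -> no flip
Dir SW: first cell '.' (not opp) -> no flip
Dir S: first cell '.' (not opp) -> no flip
Dir SE: edge -> no flip
All flips: (1,4)

Answer: ...B.W
...BB.
.BWW.B
.WWW..
......
......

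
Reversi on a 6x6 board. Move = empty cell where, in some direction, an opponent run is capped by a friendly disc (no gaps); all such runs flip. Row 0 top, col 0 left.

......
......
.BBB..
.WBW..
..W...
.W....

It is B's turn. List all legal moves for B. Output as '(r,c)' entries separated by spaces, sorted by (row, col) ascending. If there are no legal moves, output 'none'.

(2,0): no bracket -> illegal
(2,4): no bracket -> illegal
(3,0): flips 1 -> legal
(3,4): flips 1 -> legal
(4,0): flips 1 -> legal
(4,1): flips 1 -> legal
(4,3): flips 1 -> legal
(4,4): flips 1 -> legal
(5,0): no bracket -> illegal
(5,2): flips 1 -> legal
(5,3): no bracket -> illegal

Answer: (3,0) (3,4) (4,0) (4,1) (4,3) (4,4) (5,2)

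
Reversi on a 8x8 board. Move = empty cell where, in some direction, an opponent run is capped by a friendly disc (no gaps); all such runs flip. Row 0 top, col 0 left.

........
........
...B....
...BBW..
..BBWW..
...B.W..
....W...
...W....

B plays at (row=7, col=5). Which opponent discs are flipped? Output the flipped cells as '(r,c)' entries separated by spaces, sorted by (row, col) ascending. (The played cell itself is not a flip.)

Dir NW: opp run (6,4) capped by B -> flip
Dir N: first cell '.' (not opp) -> no flip
Dir NE: first cell '.' (not opp) -> no flip
Dir W: first cell '.' (not opp) -> no flip
Dir E: first cell '.' (not opp) -> no flip
Dir SW: edge -> no flip
Dir S: edge -> no flip
Dir SE: edge -> no flip

Answer: (6,4)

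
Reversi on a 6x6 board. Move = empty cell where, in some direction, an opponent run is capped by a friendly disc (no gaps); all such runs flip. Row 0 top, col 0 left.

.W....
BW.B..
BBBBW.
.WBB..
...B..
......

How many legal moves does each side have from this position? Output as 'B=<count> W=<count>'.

-- B to move --
(0,0): flips 1 -> legal
(0,2): flips 1 -> legal
(1,2): flips 1 -> legal
(1,4): no bracket -> illegal
(1,5): flips 1 -> legal
(2,5): flips 1 -> legal
(3,0): flips 1 -> legal
(3,4): no bracket -> illegal
(3,5): flips 1 -> legal
(4,0): flips 1 -> legal
(4,1): flips 1 -> legal
(4,2): flips 1 -> legal
B mobility = 10
-- W to move --
(0,0): no bracket -> illegal
(0,2): flips 1 -> legal
(0,3): no bracket -> illegal
(0,4): flips 2 -> legal
(1,2): no bracket -> illegal
(1,4): no bracket -> illegal
(3,0): no bracket -> illegal
(3,4): flips 2 -> legal
(4,1): no bracket -> illegal
(4,2): flips 1 -> legal
(4,4): flips 2 -> legal
(5,2): no bracket -> illegal
(5,3): no bracket -> illegal
(5,4): no bracket -> illegal
W mobility = 5

Answer: B=10 W=5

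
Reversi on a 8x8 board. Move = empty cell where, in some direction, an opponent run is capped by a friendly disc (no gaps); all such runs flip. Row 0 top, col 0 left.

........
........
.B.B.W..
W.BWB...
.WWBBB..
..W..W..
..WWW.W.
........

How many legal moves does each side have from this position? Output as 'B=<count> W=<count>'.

-- B to move --
(1,4): no bracket -> illegal
(1,5): no bracket -> illegal
(1,6): flips 1 -> legal
(2,0): no bracket -> illegal
(2,2): flips 1 -> legal
(2,4): no bracket -> illegal
(2,6): no bracket -> illegal
(3,1): no bracket -> illegal
(3,5): no bracket -> illegal
(3,6): no bracket -> illegal
(4,0): flips 2 -> legal
(4,6): no bracket -> illegal
(5,0): flips 1 -> legal
(5,1): no bracket -> illegal
(5,3): no bracket -> illegal
(5,4): no bracket -> illegal
(5,6): no bracket -> illegal
(5,7): no bracket -> illegal
(6,1): flips 1 -> legal
(6,5): flips 1 -> legal
(6,7): no bracket -> illegal
(7,1): no bracket -> illegal
(7,2): flips 3 -> legal
(7,3): no bracket -> illegal
(7,4): no bracket -> illegal
(7,5): no bracket -> illegal
(7,6): no bracket -> illegal
(7,7): flips 2 -> legal
B mobility = 8
-- W to move --
(1,0): no bracket -> illegal
(1,1): no bracket -> illegal
(1,2): flips 1 -> legal
(1,3): flips 1 -> legal
(1,4): flips 2 -> legal
(2,0): no bracket -> illegal
(2,2): flips 1 -> legal
(2,4): no bracket -> illegal
(3,1): flips 1 -> legal
(3,5): flips 2 -> legal
(3,6): no bracket -> illegal
(4,6): flips 3 -> legal
(5,3): flips 1 -> legal
(5,4): no bracket -> illegal
(5,6): no bracket -> illegal
W mobility = 8

Answer: B=8 W=8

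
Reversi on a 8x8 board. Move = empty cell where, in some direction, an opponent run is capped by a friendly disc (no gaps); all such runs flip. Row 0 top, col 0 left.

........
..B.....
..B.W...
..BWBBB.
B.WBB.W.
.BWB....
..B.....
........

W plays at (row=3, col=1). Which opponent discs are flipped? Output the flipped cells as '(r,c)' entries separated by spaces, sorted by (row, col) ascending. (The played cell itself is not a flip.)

Answer: (3,2)

Derivation:
Dir NW: first cell '.' (not opp) -> no flip
Dir N: first cell '.' (not opp) -> no flip
Dir NE: opp run (2,2), next='.' -> no flip
Dir W: first cell '.' (not opp) -> no flip
Dir E: opp run (3,2) capped by W -> flip
Dir SW: opp run (4,0), next=edge -> no flip
Dir S: first cell '.' (not opp) -> no flip
Dir SE: first cell 'W' (not opp) -> no flip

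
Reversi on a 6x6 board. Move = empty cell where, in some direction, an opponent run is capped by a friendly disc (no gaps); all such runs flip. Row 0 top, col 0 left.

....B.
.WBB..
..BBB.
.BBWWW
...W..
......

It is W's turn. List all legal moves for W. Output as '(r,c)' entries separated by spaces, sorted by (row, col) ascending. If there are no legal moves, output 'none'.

Answer: (0,1) (0,2) (0,3) (1,4) (1,5) (2,1) (3,0)

Derivation:
(0,1): flips 2 -> legal
(0,2): flips 2 -> legal
(0,3): flips 2 -> legal
(0,5): no bracket -> illegal
(1,4): flips 3 -> legal
(1,5): flips 1 -> legal
(2,0): no bracket -> illegal
(2,1): flips 1 -> legal
(2,5): no bracket -> illegal
(3,0): flips 2 -> legal
(4,0): no bracket -> illegal
(4,1): no bracket -> illegal
(4,2): no bracket -> illegal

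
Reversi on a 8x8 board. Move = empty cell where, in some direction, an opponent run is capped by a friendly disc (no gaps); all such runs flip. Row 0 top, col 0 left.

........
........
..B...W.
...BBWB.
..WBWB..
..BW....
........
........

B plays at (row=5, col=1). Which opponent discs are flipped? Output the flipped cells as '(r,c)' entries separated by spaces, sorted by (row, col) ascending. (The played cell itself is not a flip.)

Dir NW: first cell '.' (not opp) -> no flip
Dir N: first cell '.' (not opp) -> no flip
Dir NE: opp run (4,2) capped by B -> flip
Dir W: first cell '.' (not opp) -> no flip
Dir E: first cell 'B' (not opp) -> no flip
Dir SW: first cell '.' (not opp) -> no flip
Dir S: first cell '.' (not opp) -> no flip
Dir SE: first cell '.' (not opp) -> no flip

Answer: (4,2)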